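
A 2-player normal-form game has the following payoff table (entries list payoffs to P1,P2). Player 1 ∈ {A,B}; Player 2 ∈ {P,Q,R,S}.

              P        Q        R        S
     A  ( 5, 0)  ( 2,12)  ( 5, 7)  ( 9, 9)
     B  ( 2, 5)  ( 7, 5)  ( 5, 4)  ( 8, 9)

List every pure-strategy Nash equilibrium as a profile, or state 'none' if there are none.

Equilibria: none

(A,P): not NE [P2→Q gives 12>0]
(A,Q): not NE [P1→B gives 7>2]
(A,R): not NE [P2→Q gives 12>7]
(A,S): not NE [P2→Q gives 12>9]
(B,P): not NE [P1→A gives 5>2; P2→S gives 9>5]
(B,Q): not NE [P2→S gives 9>5]
(B,R): not NE [P2→S gives 9>4]
(B,S): not NE [P1→A gives 9>8]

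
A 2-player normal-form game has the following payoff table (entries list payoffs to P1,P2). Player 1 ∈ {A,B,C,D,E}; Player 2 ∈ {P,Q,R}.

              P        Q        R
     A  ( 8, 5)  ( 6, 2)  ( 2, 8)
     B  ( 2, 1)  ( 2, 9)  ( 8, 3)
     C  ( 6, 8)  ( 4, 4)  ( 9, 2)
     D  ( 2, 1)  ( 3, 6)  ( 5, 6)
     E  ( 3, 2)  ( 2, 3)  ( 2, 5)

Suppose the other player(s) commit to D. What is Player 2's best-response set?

P2 best: {Q,R}

u_2(P vs D) = 1
u_2(Q vs D) = 6
u_2(R vs D) = 6
max payoff 6 at {Q,R}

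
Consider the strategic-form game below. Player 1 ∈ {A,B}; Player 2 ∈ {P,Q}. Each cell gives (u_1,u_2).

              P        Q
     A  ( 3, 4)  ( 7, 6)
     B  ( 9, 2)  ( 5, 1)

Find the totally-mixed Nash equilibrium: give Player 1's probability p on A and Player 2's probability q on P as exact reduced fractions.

P1 mixes 1/3 on A; P2 mixes 1/4 on P

P1 indiff ⇒ q·3+(1-q)·7 = q·9+(1-q)·5 ⇒ q(-6) = (1-q)(-2) ⇒ q = 1/4
P2 indiff ⇒ p·4+(1-p)·2 = p·6+(1-p)·1 ⇒ p(-2) = (1-p)(-1) ⇒ p = 1/3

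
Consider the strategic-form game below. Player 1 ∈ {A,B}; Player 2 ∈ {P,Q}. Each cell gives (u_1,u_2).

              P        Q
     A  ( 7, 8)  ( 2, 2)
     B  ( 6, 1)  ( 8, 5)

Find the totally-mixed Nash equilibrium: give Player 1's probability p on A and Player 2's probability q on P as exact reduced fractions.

P1 mixes 2/5 on A; P2 mixes 6/7 on P

P1 indiff ⇒ q·7+(1-q)·2 = q·6+(1-q)·8 ⇒ q(1) = (1-q)(6) ⇒ q = 6/7
P2 indiff ⇒ p·8+(1-p)·1 = p·2+(1-p)·5 ⇒ p(6) = (1-p)(4) ⇒ p = 2/5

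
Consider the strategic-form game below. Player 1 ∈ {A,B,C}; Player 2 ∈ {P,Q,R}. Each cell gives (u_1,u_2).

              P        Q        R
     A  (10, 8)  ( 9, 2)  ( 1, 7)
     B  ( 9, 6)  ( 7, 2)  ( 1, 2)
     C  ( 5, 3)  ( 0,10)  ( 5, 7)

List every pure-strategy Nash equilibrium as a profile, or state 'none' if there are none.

(A,P): NE
(A,Q): not NE [P2→P gives 8>2]
(A,R): not NE [P1→C gives 5>1; P2→P gives 8>7]
(B,P): not NE [P1→A gives 10>9]
(B,Q): not NE [P1→A gives 9>7; P2→P gives 6>2]
(B,R): not NE [P1→C gives 5>1; P2→P gives 6>2]
(C,P): not NE [P1→A gives 10>5; P2→Q gives 10>3]
(C,Q): not NE [P1→A gives 9>0]
(C,R): not NE [P2→Q gives 10>7]

PSNE = {(A,P)}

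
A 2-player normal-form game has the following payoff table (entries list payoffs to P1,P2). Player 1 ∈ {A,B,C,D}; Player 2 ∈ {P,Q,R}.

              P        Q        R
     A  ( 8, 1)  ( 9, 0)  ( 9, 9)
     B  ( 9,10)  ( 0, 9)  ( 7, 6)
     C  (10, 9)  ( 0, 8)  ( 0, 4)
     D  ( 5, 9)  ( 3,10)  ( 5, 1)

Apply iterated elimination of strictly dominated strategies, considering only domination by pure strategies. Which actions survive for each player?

P1 drop D (A beats it: P:8>5 Q:9>3 R:9>5)
P2 drop Q (P beats it: A:1>0 B:10>9 C:9>8)
P1→{A,B,C} P2→{P,R}

IESDS → P1:{A,B,C} P2:{P,R}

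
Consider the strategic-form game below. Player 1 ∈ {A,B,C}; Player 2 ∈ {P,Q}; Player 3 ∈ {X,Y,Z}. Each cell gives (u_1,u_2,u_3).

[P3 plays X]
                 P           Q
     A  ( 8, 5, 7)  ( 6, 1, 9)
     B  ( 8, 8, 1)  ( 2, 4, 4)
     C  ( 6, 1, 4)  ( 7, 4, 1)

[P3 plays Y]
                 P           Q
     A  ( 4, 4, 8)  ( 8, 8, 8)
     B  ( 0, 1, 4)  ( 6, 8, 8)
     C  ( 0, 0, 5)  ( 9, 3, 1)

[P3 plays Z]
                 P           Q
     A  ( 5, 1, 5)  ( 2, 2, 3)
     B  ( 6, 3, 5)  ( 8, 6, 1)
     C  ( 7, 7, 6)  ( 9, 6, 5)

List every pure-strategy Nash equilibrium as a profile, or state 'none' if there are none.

Nash profiles: (C,P,Z)

(A,P,X): not NE [P3→Y gives 8>7]
(A,P,Y): not NE [P2→Q gives 8>4]
(A,P,Z): not NE [P1→C gives 7>5; P2→Q gives 2>1; P3→Y gives 8>5]
(A,Q,X): not NE [P1→C gives 7>6; P2→P gives 5>1]
(A,Q,Y): not NE [P1→C gives 9>8; P3→X gives 9>8]
(A,Q,Z): not NE [P1→C gives 9>2; P3→X gives 9>3]
(B,P,X): not NE [P3→Z gives 5>1]
(B,P,Y): not NE [P1→A gives 4>0; P2→Q gives 8>1; P3→Z gives 5>4]
(B,P,Z): not NE [P1→C gives 7>6; P2→Q gives 6>3]
(B,Q,X): not NE [P1→C gives 7>2; P2→P gives 8>4; P3→Y gives 8>4]
(B,Q,Y): not NE [P1→C gives 9>6]
(B,Q,Z): not NE [P1→C gives 9>8; P3→Y gives 8>1]
(C,P,X): not NE [P1→B gives 8>6; P2→Q gives 4>1; P3→Z gives 6>4]
(C,P,Y): not NE [P1→A gives 4>0; P2→Q gives 3>0; P3→Z gives 6>5]
(C,P,Z): NE
(C,Q,X): not NE [P3→Z gives 5>1]
(C,Q,Y): not NE [P3→Z gives 5>1]
(C,Q,Z): not NE [P2→P gives 7>6]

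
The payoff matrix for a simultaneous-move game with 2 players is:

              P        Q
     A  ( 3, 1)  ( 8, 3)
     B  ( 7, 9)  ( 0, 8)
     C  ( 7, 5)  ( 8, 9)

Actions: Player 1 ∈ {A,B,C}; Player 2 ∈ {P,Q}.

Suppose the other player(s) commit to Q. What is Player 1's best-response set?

argmax u_1 = {A,C}

u_1(A vs Q) = 8
u_1(B vs Q) = 0
u_1(C vs Q) = 8
max payoff 8 at {A,C}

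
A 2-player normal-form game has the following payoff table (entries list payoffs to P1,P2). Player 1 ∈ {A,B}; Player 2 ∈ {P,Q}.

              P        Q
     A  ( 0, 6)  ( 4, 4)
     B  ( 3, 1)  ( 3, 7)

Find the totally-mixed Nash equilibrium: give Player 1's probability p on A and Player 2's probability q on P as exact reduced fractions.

P1 indiff ⇒ q·0+(1-q)·4 = q·3+(1-q)·3 ⇒ q(-3) = (1-q)(-1) ⇒ q = 1/4
P2 indiff ⇒ p·6+(1-p)·1 = p·4+(1-p)·7 ⇒ p(2) = (1-p)(6) ⇒ p = 3/4

P1 mixes 3/4 on A; P2 mixes 1/4 on P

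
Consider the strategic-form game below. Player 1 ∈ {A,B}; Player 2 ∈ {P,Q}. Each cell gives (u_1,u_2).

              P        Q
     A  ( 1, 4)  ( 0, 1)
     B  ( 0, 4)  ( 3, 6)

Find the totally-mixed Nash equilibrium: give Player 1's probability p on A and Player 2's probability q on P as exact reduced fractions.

P1 indiff ⇒ q·1+(1-q)·0 = q·0+(1-q)·3 ⇒ q(1) = (1-q)(3) ⇒ q = 3/4
P2 indiff ⇒ p·4+(1-p)·4 = p·1+(1-p)·6 ⇒ p(3) = (1-p)(2) ⇒ p = 2/5

p=2/5, q=3/4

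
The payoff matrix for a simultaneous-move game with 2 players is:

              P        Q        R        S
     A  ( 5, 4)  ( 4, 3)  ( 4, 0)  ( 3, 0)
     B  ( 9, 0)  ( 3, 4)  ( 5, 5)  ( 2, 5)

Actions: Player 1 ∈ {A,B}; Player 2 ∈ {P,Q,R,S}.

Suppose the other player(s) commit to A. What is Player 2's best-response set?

P2 best: {P}

u_2(P vs A) = 4
u_2(Q vs A) = 3
u_2(R vs A) = 0
u_2(S vs A) = 0
max payoff 4 at {P}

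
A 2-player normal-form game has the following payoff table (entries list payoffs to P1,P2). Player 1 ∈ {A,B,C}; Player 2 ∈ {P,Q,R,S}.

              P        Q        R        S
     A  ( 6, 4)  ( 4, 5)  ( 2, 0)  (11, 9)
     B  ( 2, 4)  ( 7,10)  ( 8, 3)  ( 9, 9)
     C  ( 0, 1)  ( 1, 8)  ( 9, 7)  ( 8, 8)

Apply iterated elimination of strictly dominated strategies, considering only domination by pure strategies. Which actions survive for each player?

Remaining: P1:{A,B} P2:{Q,S}

P2 drop P (Q beats it: A:5>4 B:10>4 C:8>1)
P2 drop R (Q beats it: A:5>0 B:10>3 C:8>7)
P1 drop C (A beats it: Q:4>1 S:11>8)
P1→{A,B} P2→{Q,S}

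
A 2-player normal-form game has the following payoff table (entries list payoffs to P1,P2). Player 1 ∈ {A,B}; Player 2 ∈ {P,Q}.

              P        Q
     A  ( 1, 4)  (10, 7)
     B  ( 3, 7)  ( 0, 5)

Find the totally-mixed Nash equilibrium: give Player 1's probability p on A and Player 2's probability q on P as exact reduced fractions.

P1 indiff ⇒ q·1+(1-q)·10 = q·3+(1-q)·0 ⇒ q(-2) = (1-q)(-10) ⇒ q = 5/6
P2 indiff ⇒ p·4+(1-p)·7 = p·7+(1-p)·5 ⇒ p(-3) = (1-p)(-2) ⇒ p = 2/5

P1 mixes 2/5 on A; P2 mixes 5/6 on P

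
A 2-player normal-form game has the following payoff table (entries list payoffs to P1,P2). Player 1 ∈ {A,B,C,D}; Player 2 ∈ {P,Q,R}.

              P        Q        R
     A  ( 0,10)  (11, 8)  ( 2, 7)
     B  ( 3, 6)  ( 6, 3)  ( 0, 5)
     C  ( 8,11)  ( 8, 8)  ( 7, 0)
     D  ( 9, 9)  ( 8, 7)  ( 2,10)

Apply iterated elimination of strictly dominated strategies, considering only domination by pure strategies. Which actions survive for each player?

P1 drop B (C beats it: P:8>3 Q:8>6 R:7>0)
P2 drop Q (P beats it: A:10>8 C:11>8 D:9>7)
P1 drop A (C beats it: P:8>0 R:7>2)
P1→{C,D} P2→{P,R}

Remaining: P1:{C,D} P2:{P,R}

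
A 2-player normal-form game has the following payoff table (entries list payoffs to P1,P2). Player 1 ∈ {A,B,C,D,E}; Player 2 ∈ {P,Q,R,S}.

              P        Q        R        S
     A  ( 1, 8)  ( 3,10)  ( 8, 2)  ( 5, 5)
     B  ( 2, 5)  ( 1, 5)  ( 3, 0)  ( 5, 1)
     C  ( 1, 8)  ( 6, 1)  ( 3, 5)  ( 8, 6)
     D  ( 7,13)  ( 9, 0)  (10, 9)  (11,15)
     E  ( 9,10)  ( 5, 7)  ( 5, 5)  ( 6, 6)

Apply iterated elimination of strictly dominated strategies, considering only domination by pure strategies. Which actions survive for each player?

Remaining: P1:{D,E} P2:{P,S}

P1 drop A (D beats it: P:7>1 Q:9>3 R:10>8 S:11>5)
P1 drop B (D beats it: P:7>2 Q:9>1 R:10>3 S:11>5)
P1 drop C (D beats it: P:7>1 Q:9>6 R:10>3 S:11>8)
P2 drop Q (P beats it: D:13>0 E:10>7)
P2 drop R (P beats it: D:13>9 E:10>5)
P1→{D,E} P2→{P,S}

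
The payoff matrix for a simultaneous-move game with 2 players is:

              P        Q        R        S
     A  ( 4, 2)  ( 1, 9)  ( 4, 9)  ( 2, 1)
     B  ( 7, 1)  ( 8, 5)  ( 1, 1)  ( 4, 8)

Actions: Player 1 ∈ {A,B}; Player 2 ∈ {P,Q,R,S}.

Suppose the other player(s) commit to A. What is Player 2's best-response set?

P2 best: {Q,R}

u_2(P vs A) = 2
u_2(Q vs A) = 9
u_2(R vs A) = 9
u_2(S vs A) = 1
max payoff 9 at {Q,R}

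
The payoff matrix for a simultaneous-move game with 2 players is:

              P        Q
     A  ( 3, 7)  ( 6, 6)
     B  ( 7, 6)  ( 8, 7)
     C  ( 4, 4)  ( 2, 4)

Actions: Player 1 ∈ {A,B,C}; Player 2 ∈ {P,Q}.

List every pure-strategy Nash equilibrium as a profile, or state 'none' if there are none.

(A,P): not NE [P1→B gives 7>3]
(A,Q): not NE [P1→B gives 8>6; P2→P gives 7>6]
(B,P): not NE [P2→Q gives 7>6]
(B,Q): NE
(C,P): not NE [P1→B gives 7>4]
(C,Q): not NE [P1→B gives 8>2]

Nash profiles: (B,Q)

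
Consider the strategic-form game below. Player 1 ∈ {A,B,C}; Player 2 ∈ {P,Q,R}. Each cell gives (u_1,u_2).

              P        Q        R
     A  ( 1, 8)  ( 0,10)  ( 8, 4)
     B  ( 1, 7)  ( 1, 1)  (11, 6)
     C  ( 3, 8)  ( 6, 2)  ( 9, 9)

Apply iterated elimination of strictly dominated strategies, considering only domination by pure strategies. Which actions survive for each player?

Survivors P1:{B,C} P2:{P,R}

P1 drop A (C beats it: P:3>1 Q:6>0 R:9>8)
P2 drop Q (P beats it: B:7>1 C:8>2)
P1→{B,C} P2→{P,R}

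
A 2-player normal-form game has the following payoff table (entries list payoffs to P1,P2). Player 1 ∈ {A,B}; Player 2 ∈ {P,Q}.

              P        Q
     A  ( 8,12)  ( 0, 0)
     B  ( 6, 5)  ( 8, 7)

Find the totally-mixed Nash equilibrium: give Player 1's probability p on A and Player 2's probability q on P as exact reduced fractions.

P1 mixes 1/7 on A; P2 mixes 4/5 on P

P1 indiff ⇒ q·8+(1-q)·0 = q·6+(1-q)·8 ⇒ q(2) = (1-q)(8) ⇒ q = 4/5
P2 indiff ⇒ p·12+(1-p)·5 = p·0+(1-p)·7 ⇒ p(12) = (1-p)(2) ⇒ p = 1/7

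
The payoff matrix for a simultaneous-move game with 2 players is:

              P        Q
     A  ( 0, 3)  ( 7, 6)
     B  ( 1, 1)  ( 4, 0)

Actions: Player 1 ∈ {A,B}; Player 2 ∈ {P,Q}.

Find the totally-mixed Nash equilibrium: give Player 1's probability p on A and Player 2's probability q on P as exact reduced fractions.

(p,q) = (1/4, 3/4)

P1 indiff ⇒ q·0+(1-q)·7 = q·1+(1-q)·4 ⇒ q(-1) = (1-q)(-3) ⇒ q = 3/4
P2 indiff ⇒ p·3+(1-p)·1 = p·6+(1-p)·0 ⇒ p(-3) = (1-p)(-1) ⇒ p = 1/4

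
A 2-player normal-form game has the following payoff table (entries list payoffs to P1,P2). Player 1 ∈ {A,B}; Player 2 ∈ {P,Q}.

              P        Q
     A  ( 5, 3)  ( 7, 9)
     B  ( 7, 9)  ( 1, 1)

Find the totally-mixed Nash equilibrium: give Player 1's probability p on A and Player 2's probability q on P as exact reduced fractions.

P1 indiff ⇒ q·5+(1-q)·7 = q·7+(1-q)·1 ⇒ q(-2) = (1-q)(-6) ⇒ q = 3/4
P2 indiff ⇒ p·3+(1-p)·9 = p·9+(1-p)·1 ⇒ p(-6) = (1-p)(-8) ⇒ p = 4/7

(p,q) = (4/7, 3/4)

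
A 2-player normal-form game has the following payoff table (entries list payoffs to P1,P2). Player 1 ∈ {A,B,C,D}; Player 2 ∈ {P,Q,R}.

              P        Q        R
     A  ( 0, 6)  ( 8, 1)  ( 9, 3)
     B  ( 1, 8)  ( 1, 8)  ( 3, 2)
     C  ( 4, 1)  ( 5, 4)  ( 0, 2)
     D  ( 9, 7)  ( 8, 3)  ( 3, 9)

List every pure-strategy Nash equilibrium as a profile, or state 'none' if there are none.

Equilibria: none

(A,P): not NE [P1→D gives 9>0]
(A,Q): not NE [P2→P gives 6>1]
(A,R): not NE [P2→P gives 6>3]
(B,P): not NE [P1→D gives 9>1]
(B,Q): not NE [P1→D gives 8>1]
(B,R): not NE [P1→A gives 9>3; P2→Q gives 8>2]
(C,P): not NE [P1→D gives 9>4; P2→Q gives 4>1]
(C,Q): not NE [P1→D gives 8>5]
(C,R): not NE [P1→A gives 9>0; P2→Q gives 4>2]
(D,P): not NE [P2→R gives 9>7]
(D,Q): not NE [P2→R gives 9>3]
(D,R): not NE [P1→A gives 9>3]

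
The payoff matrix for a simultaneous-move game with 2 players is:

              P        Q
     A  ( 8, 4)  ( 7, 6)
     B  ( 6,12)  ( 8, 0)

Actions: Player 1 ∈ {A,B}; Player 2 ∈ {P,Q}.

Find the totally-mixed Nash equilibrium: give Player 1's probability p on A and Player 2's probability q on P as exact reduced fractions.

P1 indiff ⇒ q·8+(1-q)·7 = q·6+(1-q)·8 ⇒ q(2) = (1-q)(1) ⇒ q = 1/3
P2 indiff ⇒ p·4+(1-p)·12 = p·6+(1-p)·0 ⇒ p(-2) = (1-p)(-12) ⇒ p = 6/7

(p,q) = (6/7, 1/3)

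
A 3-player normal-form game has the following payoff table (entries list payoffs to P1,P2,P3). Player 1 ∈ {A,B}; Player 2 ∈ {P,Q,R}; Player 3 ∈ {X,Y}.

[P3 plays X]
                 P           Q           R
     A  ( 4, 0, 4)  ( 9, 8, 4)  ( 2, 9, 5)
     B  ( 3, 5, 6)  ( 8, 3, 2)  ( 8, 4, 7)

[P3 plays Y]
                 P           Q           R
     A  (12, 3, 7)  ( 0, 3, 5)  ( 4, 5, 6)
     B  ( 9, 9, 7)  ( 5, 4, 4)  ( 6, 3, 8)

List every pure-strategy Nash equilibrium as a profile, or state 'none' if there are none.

(A,P,X): not NE [P2→R gives 9>0; P3→Y gives 7>4]
(A,P,Y): not NE [P2→R gives 5>3]
(A,Q,X): not NE [P2→R gives 9>8; P3→Y gives 5>4]
(A,Q,Y): not NE [P1→B gives 5>0; P2→R gives 5>3]
(A,R,X): not NE [P1→B gives 8>2; P3→Y gives 6>5]
(A,R,Y): not NE [P1→B gives 6>4]
(B,P,X): not NE [P1→A gives 4>3; P3→Y gives 7>6]
(B,P,Y): not NE [P1→A gives 12>9]
(B,Q,X): not NE [P1→A gives 9>8; P2→P gives 5>3; P3→Y gives 4>2]
(B,Q,Y): not NE [P2→P gives 9>4]
(B,R,X): not NE [P2→P gives 5>4; P3→Y gives 8>7]
(B,R,Y): not NE [P2→P gives 9>3]

No pure NE.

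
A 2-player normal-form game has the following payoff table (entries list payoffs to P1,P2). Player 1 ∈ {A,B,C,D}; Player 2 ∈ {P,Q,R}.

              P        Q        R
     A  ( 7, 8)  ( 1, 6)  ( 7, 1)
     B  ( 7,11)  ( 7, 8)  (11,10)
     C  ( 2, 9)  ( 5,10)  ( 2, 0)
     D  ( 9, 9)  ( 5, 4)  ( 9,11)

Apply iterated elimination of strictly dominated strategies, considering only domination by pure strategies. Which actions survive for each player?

IESDS → P1:{B,D} P2:{P,R}

P1 drop A (D beats it: P:9>7 Q:5>1 R:9>7)
P1 drop C (B beats it: P:7>2 Q:7>5 R:11>2)
P2 drop Q (P beats it: B:11>8 D:9>4)
P1→{B,D} P2→{P,R}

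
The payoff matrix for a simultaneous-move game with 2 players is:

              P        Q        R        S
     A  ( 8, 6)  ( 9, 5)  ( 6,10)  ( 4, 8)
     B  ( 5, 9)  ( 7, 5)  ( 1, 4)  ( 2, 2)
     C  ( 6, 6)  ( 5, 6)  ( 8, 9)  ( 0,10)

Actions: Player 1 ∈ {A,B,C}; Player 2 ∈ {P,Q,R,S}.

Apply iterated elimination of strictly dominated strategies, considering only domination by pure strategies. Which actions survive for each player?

P1 drop B (A beats it: P:8>5 Q:9>7 R:6>1 S:4>2)
P2 drop P (R beats it: A:10>6 C:9>6)
P2 drop Q (R beats it: A:10>5 C:9>6)
P1→{A,C} P2→{R,S}

Remaining: P1:{A,C} P2:{R,S}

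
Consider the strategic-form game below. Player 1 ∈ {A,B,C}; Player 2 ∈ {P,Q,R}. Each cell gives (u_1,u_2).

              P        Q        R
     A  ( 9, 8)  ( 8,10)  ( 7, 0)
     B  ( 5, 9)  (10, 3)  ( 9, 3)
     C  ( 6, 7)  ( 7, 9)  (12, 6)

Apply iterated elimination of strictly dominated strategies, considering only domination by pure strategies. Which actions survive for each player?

P2 drop R (P beats it: A:8>0 B:9>3 C:7>6)
P1 drop C (A beats it: P:9>6 Q:8>7)
P1→{A,B} P2→{P,Q}

Survivors P1:{A,B} P2:{P,Q}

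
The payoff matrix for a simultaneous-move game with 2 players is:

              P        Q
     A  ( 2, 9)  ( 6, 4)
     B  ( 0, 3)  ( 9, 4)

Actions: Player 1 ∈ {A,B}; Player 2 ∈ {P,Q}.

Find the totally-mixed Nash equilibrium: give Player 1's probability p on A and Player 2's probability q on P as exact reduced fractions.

p=1/6, q=3/5

P1 indiff ⇒ q·2+(1-q)·6 = q·0+(1-q)·9 ⇒ q(2) = (1-q)(3) ⇒ q = 3/5
P2 indiff ⇒ p·9+(1-p)·3 = p·4+(1-p)·4 ⇒ p(5) = (1-p)(1) ⇒ p = 1/6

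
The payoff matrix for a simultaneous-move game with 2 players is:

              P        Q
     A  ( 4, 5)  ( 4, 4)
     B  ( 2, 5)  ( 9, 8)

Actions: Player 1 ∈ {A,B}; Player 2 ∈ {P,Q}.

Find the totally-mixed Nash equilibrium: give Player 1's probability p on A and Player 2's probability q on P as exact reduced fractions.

P1 indiff ⇒ q·4+(1-q)·4 = q·2+(1-q)·9 ⇒ q(2) = (1-q)(5) ⇒ q = 5/7
P2 indiff ⇒ p·5+(1-p)·5 = p·4+(1-p)·8 ⇒ p(1) = (1-p)(3) ⇒ p = 3/4

p=3/4, q=5/7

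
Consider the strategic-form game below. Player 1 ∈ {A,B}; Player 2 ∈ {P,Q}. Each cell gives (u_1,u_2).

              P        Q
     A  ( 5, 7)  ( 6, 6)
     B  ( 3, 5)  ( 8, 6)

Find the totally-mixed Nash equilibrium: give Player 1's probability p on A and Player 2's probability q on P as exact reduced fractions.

(p,q) = (1/2, 1/2)

P1 indiff ⇒ q·5+(1-q)·6 = q·3+(1-q)·8 ⇒ q(2) = (1-q)(2) ⇒ q = 1/2
P2 indiff ⇒ p·7+(1-p)·5 = p·6+(1-p)·6 ⇒ p(1) = (1-p)(1) ⇒ p = 1/2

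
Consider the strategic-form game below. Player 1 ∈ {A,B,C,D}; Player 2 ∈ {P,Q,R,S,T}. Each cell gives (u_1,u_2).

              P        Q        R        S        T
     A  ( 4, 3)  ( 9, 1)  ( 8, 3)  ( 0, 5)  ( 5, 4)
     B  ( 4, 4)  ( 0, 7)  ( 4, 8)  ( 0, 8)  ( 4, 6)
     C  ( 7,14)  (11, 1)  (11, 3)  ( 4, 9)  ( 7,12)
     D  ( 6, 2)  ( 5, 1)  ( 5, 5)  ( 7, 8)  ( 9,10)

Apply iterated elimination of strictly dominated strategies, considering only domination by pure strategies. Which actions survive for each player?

P1 drop A (C beats it: P:7>4 Q:11>9 R:11>8 S:4>0 T:7>5)
P1 drop B (C beats it: P:7>4 Q:11>0 R:11>4 S:4>0 T:7>4)
P2 drop Q (P beats it: C:14>1 D:2>1)
P2 drop R (S beats it: C:9>3 D:8>5)
P2 drop S (T beats it: C:12>9 D:10>8)
P1→{C,D} P2→{P,T}

Survivors P1:{C,D} P2:{P,T}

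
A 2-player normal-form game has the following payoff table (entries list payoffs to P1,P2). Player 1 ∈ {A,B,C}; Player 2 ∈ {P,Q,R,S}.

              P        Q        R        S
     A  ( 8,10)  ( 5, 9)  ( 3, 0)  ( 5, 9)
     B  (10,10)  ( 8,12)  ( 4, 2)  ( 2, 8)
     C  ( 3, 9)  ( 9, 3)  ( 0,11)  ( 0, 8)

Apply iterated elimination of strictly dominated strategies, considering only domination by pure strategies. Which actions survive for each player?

Survivors P1:{B,C} P2:{P,Q,R}

P2 drop S (P beats it: A:10>9 B:10>8 C:9>8)
P1 drop A (B beats it: P:10>8 Q:8>5 R:4>3)
P1→{B,C} P2→{P,Q,R}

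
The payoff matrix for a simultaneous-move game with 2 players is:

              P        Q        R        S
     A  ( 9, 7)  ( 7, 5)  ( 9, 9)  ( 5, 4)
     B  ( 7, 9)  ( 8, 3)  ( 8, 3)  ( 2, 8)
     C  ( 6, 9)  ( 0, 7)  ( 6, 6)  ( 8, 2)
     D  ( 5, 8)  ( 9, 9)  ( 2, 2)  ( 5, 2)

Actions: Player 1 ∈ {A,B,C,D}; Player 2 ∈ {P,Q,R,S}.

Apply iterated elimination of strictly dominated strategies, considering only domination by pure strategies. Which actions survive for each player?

Remaining: P1:{A,B,D} P2:{P,Q,R}

P2 drop S (P beats it: A:7>4 B:9>8 C:9>2 D:8>2)
P1 drop C (A beats it: P:9>6 Q:7>0 R:9>6)
P1→{A,B,D} P2→{P,Q,R}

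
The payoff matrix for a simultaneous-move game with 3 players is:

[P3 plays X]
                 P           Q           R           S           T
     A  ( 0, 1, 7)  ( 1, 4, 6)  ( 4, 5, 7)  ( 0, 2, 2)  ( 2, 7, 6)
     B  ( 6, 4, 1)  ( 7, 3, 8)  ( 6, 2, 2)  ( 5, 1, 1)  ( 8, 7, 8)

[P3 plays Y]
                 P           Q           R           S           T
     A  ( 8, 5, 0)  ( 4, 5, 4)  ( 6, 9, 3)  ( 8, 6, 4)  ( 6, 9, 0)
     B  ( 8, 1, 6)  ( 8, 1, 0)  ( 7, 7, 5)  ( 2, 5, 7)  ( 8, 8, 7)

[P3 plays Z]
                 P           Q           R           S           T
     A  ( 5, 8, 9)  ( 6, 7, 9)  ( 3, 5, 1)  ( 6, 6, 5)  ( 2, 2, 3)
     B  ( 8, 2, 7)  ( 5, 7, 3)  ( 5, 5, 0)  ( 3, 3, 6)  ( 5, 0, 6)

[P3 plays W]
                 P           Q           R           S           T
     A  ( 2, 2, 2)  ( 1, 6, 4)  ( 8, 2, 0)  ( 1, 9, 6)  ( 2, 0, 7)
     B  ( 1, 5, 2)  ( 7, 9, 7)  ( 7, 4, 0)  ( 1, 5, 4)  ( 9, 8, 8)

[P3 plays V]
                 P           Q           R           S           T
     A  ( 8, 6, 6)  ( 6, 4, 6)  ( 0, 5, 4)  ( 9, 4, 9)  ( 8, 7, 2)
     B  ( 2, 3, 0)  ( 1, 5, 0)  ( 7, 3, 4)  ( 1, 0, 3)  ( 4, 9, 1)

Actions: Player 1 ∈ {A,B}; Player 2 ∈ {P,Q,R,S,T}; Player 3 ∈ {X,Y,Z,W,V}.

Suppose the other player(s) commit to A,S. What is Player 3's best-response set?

u_3(X vs A,S) = 2
u_3(Y vs A,S) = 4
u_3(Z vs A,S) = 5
u_3(W vs A,S) = 6
u_3(V vs A,S) = 9
max payoff 9 at {V}

argmax u_3 = {V}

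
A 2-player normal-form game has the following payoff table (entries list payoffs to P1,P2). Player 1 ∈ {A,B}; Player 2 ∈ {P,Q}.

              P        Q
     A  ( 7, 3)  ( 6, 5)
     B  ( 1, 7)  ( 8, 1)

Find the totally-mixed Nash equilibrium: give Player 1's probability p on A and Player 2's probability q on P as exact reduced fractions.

p=3/4, q=1/4

P1 indiff ⇒ q·7+(1-q)·6 = q·1+(1-q)·8 ⇒ q(6) = (1-q)(2) ⇒ q = 1/4
P2 indiff ⇒ p·3+(1-p)·7 = p·5+(1-p)·1 ⇒ p(-2) = (1-p)(-6) ⇒ p = 3/4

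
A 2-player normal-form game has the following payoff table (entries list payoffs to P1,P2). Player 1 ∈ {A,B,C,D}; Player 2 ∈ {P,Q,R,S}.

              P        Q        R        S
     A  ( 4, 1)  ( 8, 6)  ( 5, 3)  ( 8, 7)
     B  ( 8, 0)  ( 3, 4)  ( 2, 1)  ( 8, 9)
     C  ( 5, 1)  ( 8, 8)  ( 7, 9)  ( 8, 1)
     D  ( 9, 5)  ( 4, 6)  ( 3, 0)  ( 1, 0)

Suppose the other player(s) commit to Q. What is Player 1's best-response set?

u_1(A vs Q) = 8
u_1(B vs Q) = 3
u_1(C vs Q) = 8
u_1(D vs Q) = 4
max payoff 8 at {A,C}

BR_1 = {A,C}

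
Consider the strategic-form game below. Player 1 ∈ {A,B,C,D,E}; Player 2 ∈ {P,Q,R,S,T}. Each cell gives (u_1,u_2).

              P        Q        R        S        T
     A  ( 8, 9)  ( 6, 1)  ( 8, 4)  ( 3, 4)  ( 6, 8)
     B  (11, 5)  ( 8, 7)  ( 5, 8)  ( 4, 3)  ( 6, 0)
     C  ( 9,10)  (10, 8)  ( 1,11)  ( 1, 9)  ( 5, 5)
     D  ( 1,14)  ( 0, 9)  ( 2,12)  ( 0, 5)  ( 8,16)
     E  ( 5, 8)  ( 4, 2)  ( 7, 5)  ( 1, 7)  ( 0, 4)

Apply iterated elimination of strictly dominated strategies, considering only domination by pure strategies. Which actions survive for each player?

P1 drop E (A beats it: P:8>5 Q:6>4 R:8>7 S:3>1 T:6>0)
P2 drop Q (R beats it: A:4>1 B:8>7 C:11>8 D:12>9)
P1 drop C (B beats it: P:11>9 R:5>1 S:4>1 T:6>5)
P2 drop S (P beats it: A:9>4 B:5>3 D:14>5)
P1→{A,B,D} P2→{P,R,T}

Remaining: P1:{A,B,D} P2:{P,R,T}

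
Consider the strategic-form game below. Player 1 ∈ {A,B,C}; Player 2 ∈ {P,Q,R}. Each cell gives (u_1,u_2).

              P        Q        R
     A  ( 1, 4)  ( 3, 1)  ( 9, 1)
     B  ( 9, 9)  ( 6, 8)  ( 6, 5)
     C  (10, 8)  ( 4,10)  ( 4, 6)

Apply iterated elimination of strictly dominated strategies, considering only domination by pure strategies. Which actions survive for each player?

Remaining: P1:{B,C} P2:{P,Q}

P2 drop R (P beats it: A:4>1 B:9>5 C:8>6)
P1 drop A (B beats it: P:9>1 Q:6>3)
P1→{B,C} P2→{P,Q}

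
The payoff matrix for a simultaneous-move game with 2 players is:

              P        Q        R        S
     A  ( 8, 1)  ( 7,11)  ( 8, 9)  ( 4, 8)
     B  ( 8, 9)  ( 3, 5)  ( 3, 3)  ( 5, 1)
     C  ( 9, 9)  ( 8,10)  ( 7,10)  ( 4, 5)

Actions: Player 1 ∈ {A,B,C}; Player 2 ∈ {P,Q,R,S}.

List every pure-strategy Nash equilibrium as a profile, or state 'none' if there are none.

Nash profiles: (C,Q)

(A,P): not NE [P1→C gives 9>8; P2→Q gives 11>1]
(A,Q): not NE [P1→C gives 8>7]
(A,R): not NE [P2→Q gives 11>9]
(A,S): not NE [P1→B gives 5>4; P2→Q gives 11>8]
(B,P): not NE [P1→C gives 9>8]
(B,Q): not NE [P1→C gives 8>3; P2→P gives 9>5]
(B,R): not NE [P1→A gives 8>3; P2→P gives 9>3]
(B,S): not NE [P2→P gives 9>1]
(C,P): not NE [P2→R gives 10>9]
(C,Q): NE
(C,R): not NE [P1→A gives 8>7]
(C,S): not NE [P1→B gives 5>4; P2→R gives 10>5]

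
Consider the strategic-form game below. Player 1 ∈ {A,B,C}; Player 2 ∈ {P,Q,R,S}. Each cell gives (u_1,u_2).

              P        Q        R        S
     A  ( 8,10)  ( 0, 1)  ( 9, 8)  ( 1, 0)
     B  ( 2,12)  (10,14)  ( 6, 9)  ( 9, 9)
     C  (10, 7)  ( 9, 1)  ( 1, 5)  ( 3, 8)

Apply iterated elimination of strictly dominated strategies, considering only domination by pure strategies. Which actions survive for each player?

Remaining: P1:{B,C} P2:{P,Q,S}

P2 drop R (P beats it: A:10>8 B:12>9 C:7>5)
P1 drop A (C beats it: P:10>8 Q:9>0 S:3>1)
P1→{B,C} P2→{P,Q,S}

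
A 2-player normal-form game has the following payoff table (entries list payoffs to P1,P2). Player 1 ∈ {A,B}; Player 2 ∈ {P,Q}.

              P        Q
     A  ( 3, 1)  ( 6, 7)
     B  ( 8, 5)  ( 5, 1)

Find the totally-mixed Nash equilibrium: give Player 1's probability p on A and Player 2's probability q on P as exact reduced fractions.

P1 indiff ⇒ q·3+(1-q)·6 = q·8+(1-q)·5 ⇒ q(-5) = (1-q)(-1) ⇒ q = 1/6
P2 indiff ⇒ p·1+(1-p)·5 = p·7+(1-p)·1 ⇒ p(-6) = (1-p)(-4) ⇒ p = 2/5

p=2/5, q=1/6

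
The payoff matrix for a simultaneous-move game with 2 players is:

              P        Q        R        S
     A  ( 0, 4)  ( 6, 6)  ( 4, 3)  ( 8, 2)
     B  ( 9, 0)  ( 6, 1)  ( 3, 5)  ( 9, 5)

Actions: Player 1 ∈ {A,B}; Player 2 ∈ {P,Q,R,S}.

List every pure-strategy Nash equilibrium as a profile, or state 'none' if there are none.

NE set: (A,Q), (B,S)

(A,P): not NE [P1→B gives 9>0; P2→Q gives 6>4]
(A,Q): NE
(A,R): not NE [P2→Q gives 6>3]
(A,S): not NE [P1→B gives 9>8; P2→Q gives 6>2]
(B,P): not NE [P2→S gives 5>0]
(B,Q): not NE [P2→S gives 5>1]
(B,R): not NE [P1→A gives 4>3]
(B,S): NE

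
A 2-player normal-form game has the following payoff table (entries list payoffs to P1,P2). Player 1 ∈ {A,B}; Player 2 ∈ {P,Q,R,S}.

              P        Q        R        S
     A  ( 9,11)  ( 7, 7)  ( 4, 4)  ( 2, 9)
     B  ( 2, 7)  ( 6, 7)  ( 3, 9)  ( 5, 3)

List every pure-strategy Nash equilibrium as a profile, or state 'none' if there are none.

Nash profiles: (A,P)

(A,P): NE
(A,Q): not NE [P2→P gives 11>7]
(A,R): not NE [P2→P gives 11>4]
(A,S): not NE [P1→B gives 5>2; P2→P gives 11>9]
(B,P): not NE [P1→A gives 9>2; P2→R gives 9>7]
(B,Q): not NE [P1→A gives 7>6; P2→R gives 9>7]
(B,R): not NE [P1→A gives 4>3]
(B,S): not NE [P2→R gives 9>3]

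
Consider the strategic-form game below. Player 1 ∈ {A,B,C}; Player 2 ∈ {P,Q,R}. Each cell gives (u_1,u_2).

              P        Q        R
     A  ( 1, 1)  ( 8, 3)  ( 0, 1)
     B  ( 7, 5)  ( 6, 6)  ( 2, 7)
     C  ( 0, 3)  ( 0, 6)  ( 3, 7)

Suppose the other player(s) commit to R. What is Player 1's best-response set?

u_1(A vs R) = 0
u_1(B vs R) = 2
u_1(C vs R) = 3
max payoff 3 at {C}

argmax u_1 = {C}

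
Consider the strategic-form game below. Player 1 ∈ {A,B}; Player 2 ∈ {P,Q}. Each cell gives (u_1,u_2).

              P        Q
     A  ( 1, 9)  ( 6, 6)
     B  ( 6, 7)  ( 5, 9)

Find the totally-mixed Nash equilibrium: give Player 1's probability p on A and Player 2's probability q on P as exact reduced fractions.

(p,q) = (2/5, 1/6)

P1 indiff ⇒ q·1+(1-q)·6 = q·6+(1-q)·5 ⇒ q(-5) = (1-q)(-1) ⇒ q = 1/6
P2 indiff ⇒ p·9+(1-p)·7 = p·6+(1-p)·9 ⇒ p(3) = (1-p)(2) ⇒ p = 2/5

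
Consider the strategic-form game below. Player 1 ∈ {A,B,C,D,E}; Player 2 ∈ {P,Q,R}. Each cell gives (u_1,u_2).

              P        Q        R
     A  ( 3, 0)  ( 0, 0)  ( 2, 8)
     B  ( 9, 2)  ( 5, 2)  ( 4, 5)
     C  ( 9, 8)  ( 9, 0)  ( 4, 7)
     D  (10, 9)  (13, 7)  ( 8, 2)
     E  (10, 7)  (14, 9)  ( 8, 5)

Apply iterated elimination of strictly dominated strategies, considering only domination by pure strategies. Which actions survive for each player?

P1 drop A (B beats it: P:9>3 Q:5>0 R:4>2)
P1 drop B (D beats it: P:10>9 Q:13>5 R:8>4)
P1 drop C (D beats it: P:10>9 Q:13>9 R:8>4)
P2 drop R (P beats it: D:9>2 E:7>5)
P1→{D,E} P2→{P,Q}

Remaining: P1:{D,E} P2:{P,Q}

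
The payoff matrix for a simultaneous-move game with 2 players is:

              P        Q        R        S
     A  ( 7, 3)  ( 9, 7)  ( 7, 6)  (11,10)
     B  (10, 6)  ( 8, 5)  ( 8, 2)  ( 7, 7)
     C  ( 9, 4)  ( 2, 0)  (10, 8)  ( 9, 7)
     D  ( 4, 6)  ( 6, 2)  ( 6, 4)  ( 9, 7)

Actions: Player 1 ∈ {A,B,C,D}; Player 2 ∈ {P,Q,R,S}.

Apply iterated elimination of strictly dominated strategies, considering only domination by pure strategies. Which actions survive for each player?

Survivors P1:{A,C} P2:{R,S}

P1 drop D (A beats it: P:7>4 Q:9>6 R:7>6 S:11>9)
P2 drop P (S beats it: A:10>3 B:7>6 C:7>4)
P2 drop Q (S beats it: A:10>7 B:7>5 C:7>0)
P1 drop B (C beats it: R:10>8 S:9>7)
P1→{A,C} P2→{R,S}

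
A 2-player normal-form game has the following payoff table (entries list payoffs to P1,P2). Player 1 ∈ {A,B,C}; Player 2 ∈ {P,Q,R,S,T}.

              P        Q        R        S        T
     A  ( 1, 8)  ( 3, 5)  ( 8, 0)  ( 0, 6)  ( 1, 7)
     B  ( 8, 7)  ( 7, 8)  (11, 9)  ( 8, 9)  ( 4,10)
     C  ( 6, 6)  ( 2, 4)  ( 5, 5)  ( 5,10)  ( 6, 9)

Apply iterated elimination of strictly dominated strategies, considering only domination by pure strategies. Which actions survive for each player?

IESDS → P1:{B,C} P2:{S,T}

P1 drop A (B beats it: P:8>1 Q:7>3 R:11>8 S:8>0 T:4>1)
P2 drop P (S beats it: B:9>7 C:10>6)
P2 drop Q (R beats it: B:9>8 C:5>4)
P2 drop R (T beats it: B:10>9 C:9>5)
P1→{B,C} P2→{S,T}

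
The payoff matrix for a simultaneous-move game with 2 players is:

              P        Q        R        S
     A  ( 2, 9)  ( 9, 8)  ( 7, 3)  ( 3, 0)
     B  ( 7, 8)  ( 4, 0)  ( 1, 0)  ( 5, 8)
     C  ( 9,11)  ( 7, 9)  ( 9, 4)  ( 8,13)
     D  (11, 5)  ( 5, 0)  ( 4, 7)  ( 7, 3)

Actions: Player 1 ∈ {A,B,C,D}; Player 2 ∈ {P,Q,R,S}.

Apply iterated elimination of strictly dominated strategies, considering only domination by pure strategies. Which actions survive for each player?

IESDS → P1:{C,D} P2:{P,R,S}

P1 drop B (C beats it: P:9>7 Q:7>4 R:9>1 S:8>5)
P2 drop Q (P beats it: A:9>8 C:11>9 D:5>0)
P1 drop A (C beats it: P:9>2 R:9>7 S:8>3)
P1→{C,D} P2→{P,R,S}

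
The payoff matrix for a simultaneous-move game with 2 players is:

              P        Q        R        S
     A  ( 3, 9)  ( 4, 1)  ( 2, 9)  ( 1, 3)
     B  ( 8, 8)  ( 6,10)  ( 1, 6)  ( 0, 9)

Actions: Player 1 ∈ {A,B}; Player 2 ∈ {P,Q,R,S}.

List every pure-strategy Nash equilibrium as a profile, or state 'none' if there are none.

PSNE = {(A,R), (B,Q)}

(A,P): not NE [P1→B gives 8>3]
(A,Q): not NE [P1→B gives 6>4; P2→R gives 9>1]
(A,R): NE
(A,S): not NE [P2→R gives 9>3]
(B,P): not NE [P2→Q gives 10>8]
(B,Q): NE
(B,R): not NE [P1→A gives 2>1; P2→Q gives 10>6]
(B,S): not NE [P1→A gives 1>0; P2→Q gives 10>9]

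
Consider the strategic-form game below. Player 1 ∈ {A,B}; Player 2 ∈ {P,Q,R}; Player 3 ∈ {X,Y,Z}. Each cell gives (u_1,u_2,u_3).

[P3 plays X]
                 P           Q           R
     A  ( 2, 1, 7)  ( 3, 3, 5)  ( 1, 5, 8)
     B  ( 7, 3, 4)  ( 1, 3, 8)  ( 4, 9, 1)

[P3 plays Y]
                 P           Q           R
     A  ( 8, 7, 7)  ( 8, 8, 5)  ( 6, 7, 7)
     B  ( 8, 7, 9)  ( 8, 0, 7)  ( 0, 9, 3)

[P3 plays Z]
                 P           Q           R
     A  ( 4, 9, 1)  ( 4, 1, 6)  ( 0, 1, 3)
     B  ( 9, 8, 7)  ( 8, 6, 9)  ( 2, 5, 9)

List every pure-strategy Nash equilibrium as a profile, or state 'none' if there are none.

PSNE: ∅

(A,P,X): not NE [P1→B gives 7>2; P2→R gives 5>1]
(A,P,Y): not NE [P2→Q gives 8>7]
(A,P,Z): not NE [P1→B gives 9>4; P3→Y gives 7>1]
(A,Q,X): not NE [P2→R gives 5>3; P3→Z gives 6>5]
(A,Q,Y): not NE [P3→Z gives 6>5]
(A,Q,Z): not NE [P1→B gives 8>4; P2→P gives 9>1]
(A,R,X): not NE [P1→B gives 4>1]
(A,R,Y): not NE [P2→Q gives 8>7; P3→X gives 8>7]
(A,R,Z): not NE [P1→B gives 2>0; P2→P gives 9>1; P3→X gives 8>3]
(B,P,X): not NE [P2→R gives 9>3; P3→Y gives 9>4]
(B,P,Y): not NE [P2→R gives 9>7]
(B,P,Z): not NE [P3→Y gives 9>7]
(B,Q,X): not NE [P1→A gives 3>1; P2→R gives 9>3; P3→Z gives 9>8]
(B,Q,Y): not NE [P2→R gives 9>0; P3→Z gives 9>7]
(B,Q,Z): not NE [P2→P gives 8>6]
(B,R,X): not NE [P3→Z gives 9>1]
(B,R,Y): not NE [P1→A gives 6>0; P3→Z gives 9>3]
(B,R,Z): not NE [P2→P gives 8>5]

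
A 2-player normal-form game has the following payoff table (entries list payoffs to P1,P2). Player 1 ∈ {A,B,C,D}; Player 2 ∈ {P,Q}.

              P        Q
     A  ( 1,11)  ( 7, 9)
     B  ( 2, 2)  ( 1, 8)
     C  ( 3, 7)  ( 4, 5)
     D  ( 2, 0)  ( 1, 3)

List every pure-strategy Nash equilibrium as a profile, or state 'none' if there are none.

NE set: (C,P)

(A,P): not NE [P1→C gives 3>1]
(A,Q): not NE [P2→P gives 11>9]
(B,P): not NE [P1→C gives 3>2; P2→Q gives 8>2]
(B,Q): not NE [P1→A gives 7>1]
(C,P): NE
(C,Q): not NE [P1→A gives 7>4; P2→P gives 7>5]
(D,P): not NE [P1→C gives 3>2; P2→Q gives 3>0]
(D,Q): not NE [P1→A gives 7>1]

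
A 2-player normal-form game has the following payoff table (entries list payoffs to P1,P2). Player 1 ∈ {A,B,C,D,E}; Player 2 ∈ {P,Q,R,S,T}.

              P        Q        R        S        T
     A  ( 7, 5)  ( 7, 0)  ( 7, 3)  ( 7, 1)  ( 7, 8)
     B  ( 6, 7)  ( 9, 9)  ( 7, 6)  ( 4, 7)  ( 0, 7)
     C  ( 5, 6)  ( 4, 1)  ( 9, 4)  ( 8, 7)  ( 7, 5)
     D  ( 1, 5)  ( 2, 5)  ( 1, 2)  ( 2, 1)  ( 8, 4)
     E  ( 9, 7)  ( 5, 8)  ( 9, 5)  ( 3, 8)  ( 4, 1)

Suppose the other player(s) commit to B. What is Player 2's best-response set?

u_2(P vs B) = 7
u_2(Q vs B) = 9
u_2(R vs B) = 6
u_2(S vs B) = 7
u_2(T vs B) = 7
max payoff 9 at {Q}

argmax u_2 = {Q}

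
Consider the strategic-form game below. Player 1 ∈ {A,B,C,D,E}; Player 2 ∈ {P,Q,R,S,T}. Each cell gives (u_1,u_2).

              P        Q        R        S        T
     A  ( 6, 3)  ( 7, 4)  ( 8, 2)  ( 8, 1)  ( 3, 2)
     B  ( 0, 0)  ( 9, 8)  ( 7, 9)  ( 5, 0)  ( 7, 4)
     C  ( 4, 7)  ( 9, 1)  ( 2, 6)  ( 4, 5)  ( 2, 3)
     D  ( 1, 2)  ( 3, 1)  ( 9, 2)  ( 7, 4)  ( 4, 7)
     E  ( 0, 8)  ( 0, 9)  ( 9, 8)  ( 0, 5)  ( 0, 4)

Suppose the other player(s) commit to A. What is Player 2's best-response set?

u_2(P vs A) = 3
u_2(Q vs A) = 4
u_2(R vs A) = 2
u_2(S vs A) = 1
u_2(T vs A) = 2
max payoff 4 at {Q}

P2 best: {Q}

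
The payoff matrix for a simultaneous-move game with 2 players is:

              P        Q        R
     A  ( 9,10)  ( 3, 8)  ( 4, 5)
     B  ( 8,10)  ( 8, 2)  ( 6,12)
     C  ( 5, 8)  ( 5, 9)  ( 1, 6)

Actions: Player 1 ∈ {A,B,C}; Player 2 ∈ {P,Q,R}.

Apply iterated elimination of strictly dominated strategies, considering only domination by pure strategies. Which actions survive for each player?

P1 drop C (B beats it: P:8>5 Q:8>5 R:6>1)
P2 drop Q (P beats it: A:10>8 B:10>2)
P1→{A,B} P2→{P,R}

IESDS → P1:{A,B} P2:{P,R}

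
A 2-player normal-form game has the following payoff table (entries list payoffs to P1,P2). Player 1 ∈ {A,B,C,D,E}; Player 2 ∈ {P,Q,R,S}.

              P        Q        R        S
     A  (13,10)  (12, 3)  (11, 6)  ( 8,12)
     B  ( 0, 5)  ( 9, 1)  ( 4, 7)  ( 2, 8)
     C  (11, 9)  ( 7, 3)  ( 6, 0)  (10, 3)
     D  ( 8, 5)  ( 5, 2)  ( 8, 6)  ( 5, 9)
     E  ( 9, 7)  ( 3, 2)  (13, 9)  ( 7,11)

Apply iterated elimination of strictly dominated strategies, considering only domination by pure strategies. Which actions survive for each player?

P1 drop B (A beats it: P:13>0 Q:12>9 R:11>4 S:8>2)
P1 drop D (A beats it: P:13>8 Q:12>5 R:11>8 S:8>5)
P2 drop Q (P beats it: A:10>3 C:9>3 E:7>2)
P2 drop R (S beats it: A:12>6 C:3>0 E:11>9)
P1 drop E (A beats it: P:13>9 S:8>7)
P1→{A,C} P2→{P,S}

Remaining: P1:{A,C} P2:{P,S}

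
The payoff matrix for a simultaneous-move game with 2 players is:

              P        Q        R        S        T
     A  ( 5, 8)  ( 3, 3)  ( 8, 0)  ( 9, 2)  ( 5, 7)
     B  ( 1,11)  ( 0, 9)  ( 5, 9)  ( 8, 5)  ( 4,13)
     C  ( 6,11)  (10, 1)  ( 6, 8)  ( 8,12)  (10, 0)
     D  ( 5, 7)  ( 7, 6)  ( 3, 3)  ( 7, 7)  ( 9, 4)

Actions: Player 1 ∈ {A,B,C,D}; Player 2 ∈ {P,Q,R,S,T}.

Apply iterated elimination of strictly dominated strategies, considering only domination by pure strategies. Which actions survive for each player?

P1 drop B (A beats it: P:5>1 Q:3>0 R:8>5 S:9>8 T:5>4)
P1 drop D (C beats it: P:6>5 Q:10>7 R:6>3 S:8>7 T:10>9)
P2 drop Q (P beats it: A:8>3 C:11>1)
P2 drop R (P beats it: A:8>0 C:11>8)
P2 drop T (P beats it: A:8>7 C:11>0)
P1→{A,C} P2→{P,S}

IESDS → P1:{A,C} P2:{P,S}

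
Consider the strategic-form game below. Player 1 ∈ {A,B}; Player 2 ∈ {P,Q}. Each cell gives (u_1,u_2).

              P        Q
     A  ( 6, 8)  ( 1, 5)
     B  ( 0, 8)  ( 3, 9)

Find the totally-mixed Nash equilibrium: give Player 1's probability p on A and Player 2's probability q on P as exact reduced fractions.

P1 indiff ⇒ q·6+(1-q)·1 = q·0+(1-q)·3 ⇒ q(6) = (1-q)(2) ⇒ q = 1/4
P2 indiff ⇒ p·8+(1-p)·8 = p·5+(1-p)·9 ⇒ p(3) = (1-p)(1) ⇒ p = 1/4

(p,q) = (1/4, 1/4)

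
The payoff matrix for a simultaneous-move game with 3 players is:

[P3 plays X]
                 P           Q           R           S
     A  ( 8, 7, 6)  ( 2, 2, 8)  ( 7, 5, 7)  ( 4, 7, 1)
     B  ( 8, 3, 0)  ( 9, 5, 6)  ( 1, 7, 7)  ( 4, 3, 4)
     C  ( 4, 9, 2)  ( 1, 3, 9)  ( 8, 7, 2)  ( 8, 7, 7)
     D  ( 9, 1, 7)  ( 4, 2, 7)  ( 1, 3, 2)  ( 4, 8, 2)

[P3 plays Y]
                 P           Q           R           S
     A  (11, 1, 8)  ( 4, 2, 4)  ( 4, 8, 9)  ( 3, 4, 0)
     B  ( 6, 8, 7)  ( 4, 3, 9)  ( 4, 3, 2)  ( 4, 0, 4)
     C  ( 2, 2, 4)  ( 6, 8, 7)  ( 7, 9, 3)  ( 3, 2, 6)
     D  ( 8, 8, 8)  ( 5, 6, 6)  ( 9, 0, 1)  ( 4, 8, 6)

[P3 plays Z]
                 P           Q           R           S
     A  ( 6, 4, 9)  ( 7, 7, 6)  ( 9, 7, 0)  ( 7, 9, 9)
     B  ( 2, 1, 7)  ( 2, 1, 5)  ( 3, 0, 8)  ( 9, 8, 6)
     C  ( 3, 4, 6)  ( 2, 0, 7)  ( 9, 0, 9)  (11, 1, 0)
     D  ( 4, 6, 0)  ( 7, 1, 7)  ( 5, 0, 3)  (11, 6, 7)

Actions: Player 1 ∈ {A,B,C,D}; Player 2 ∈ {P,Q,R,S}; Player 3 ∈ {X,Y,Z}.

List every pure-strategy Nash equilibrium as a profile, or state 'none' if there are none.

Nash profiles: (D,S,Z)

(A,P,X): not NE [P1→D gives 9>8; P3→Z gives 9>6]
(A,P,Y): not NE [P2→R gives 8>1; P3→Z gives 9>8]
(A,P,Z): not NE [P2→S gives 9>4]
(A,Q,X): not NE [P1→B gives 9>2; P2→S gives 7>2]
(A,Q,Y): not NE [P1→C gives 6>4; P2→R gives 8>2; P3→X gives 8>4]
(A,Q,Z): not NE [P2→S gives 9>7; P3→X gives 8>6]
(A,R,X): not NE [P1→C gives 8>7; P2→S gives 7>5; P3→Y gives 9>7]
(A,R,Y): not NE [P1→D gives 9>4]
(A,R,Z): not NE [P2→S gives 9>7; P3→Y gives 9>0]
(A,S,X): not NE [P1→C gives 8>4; P3→Z gives 9>1]
(A,S,Y): not NE [P1→D gives 4>3; P2→R gives 8>4; P3→Z gives 9>0]
(A,S,Z): not NE [P1→D gives 11>7]
(B,P,X): not NE [P1→D gives 9>8; P2→R gives 7>3; P3→Z gives 7>0]
(B,P,Y): not NE [P1→A gives 11>6]
(B,P,Z): not NE [P1→A gives 6>2; P2→S gives 8>1]
(B,Q,X): not NE [P2→R gives 7>5; P3→Y gives 9>6]
(B,Q,Y): not NE [P1→C gives 6>4; P2→P gives 8>3]
(B,Q,Z): not NE [P1→D gives 7>2; P2→S gives 8>1; P3→Y gives 9>5]
(B,R,X): not NE [P1→C gives 8>1; P3→Z gives 8>7]
(B,R,Y): not NE [P1→D gives 9>4; P2→P gives 8>3; P3→Z gives 8>2]
(B,R,Z): not NE [P1→C gives 9>3; P2→S gives 8>0]
(B,S,X): not NE [P1→C gives 8>4; P2→R gives 7>3; P3→Z gives 6>4]
(B,S,Y): not NE [P2→P gives 8>0; P3→Z gives 6>4]
(B,S,Z): not NE [P1→D gives 11>9]
(C,P,X): not NE [P1→D gives 9>4; P3→Z gives 6>2]
(C,P,Y): not NE [P1→A gives 11>2; P2→R gives 9>2; P3→Z gives 6>4]
(C,P,Z): not NE [P1→A gives 6>3]
(C,Q,X): not NE [P1→B gives 9>1; P2→P gives 9>3]
(C,Q,Y): not NE [P2→R gives 9>8; P3→X gives 9>7]
(C,Q,Z): not NE [P1→D gives 7>2; P2→P gives 4>0; P3→X gives 9>7]
(C,R,X): not NE [P2→P gives 9>7; P3→Z gives 9>2]
(C,R,Y): not NE [P1→D gives 9>7; P3→Z gives 9>3]
(C,R,Z): not NE [P2→P gives 4>0]
(C,S,X): not NE [P2→P gives 9>7]
(C,S,Y): not NE [P1→D gives 4>3; P2→R gives 9>2; P3→X gives 7>6]
(C,S,Z): not NE [P2→P gives 4>1; P3→X gives 7>0]
(D,P,X): not NE [P2→S gives 8>1; P3→Y gives 8>7]
(D,P,Y): not NE [P1→A gives 11>8]
(D,P,Z): not NE [P1→A gives 6>4; P3→Y gives 8>0]
(D,Q,X): not NE [P1→B gives 9>4; P2→S gives 8>2]
(D,Q,Y): not NE [P1→C gives 6>5; P2→S gives 8>6; P3→Z gives 7>6]
(D,Q,Z): not NE [P2→S gives 6>1]
(D,R,X): not NE [P1→C gives 8>1; P2→S gives 8>3; P3→Z gives 3>2]
(D,R,Y): not NE [P2→S gives 8>0; P3→Z gives 3>1]
(D,R,Z): not NE [P1→C gives 9>5; P2→S gives 6>0]
(D,S,X): not NE [P1→C gives 8>4; P3→Z gives 7>2]
(D,S,Y): not NE [P3→Z gives 7>6]
(D,S,Z): NE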